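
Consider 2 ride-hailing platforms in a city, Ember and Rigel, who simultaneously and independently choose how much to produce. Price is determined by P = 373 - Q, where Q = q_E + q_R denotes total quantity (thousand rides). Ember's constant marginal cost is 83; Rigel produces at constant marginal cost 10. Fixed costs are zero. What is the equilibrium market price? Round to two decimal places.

155.33

Ember's profit: π_E = (373 - Q)q_E - (83q_E). Setting ∂π_E/∂q_E = 0: 290 - 2q_E - (q_R) = 0.
Rigel's first-order condition: 363 - 2q_R - (q_E) = 0.
Rearranging gives the reaction functions q_E = (290 - q_R)/2 and q_R = (363 - q_E)/2.
Solving the pair: q_E = 217/3, q_R = 436/3.
Total output Q = 653/3, so price P = 373 - 653/3 = 466/3.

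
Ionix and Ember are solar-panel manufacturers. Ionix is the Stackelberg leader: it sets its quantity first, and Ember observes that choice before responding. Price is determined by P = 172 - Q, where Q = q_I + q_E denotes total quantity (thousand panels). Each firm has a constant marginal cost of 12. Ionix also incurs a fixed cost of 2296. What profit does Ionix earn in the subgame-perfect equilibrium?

Solve by backward induction. Given q_I, the follower Ember maximises π_E = (172 - q_I - q_E)q_E - 12q_E.
Follower FOC: 160 - q_I - 2q_E = 0, so q_E(q_I) = (160 - q_I)/2.
The leader anticipates this reaction. Substituting into P = 172 - Q gives P = 92 - (1/2)q_I, so π_I = (92 - (1/2)q_I)q_I - 12q_I.
Maximising: ∂π_I/∂q_I = 80 - q_I = 0, giving q_I = 80.
Then q_E = (160 - 80)/2 = 40.
Price P = 172 - 120 = 52.
Ionix's profit: (52 - 12)·80 - 2296 = 904.

904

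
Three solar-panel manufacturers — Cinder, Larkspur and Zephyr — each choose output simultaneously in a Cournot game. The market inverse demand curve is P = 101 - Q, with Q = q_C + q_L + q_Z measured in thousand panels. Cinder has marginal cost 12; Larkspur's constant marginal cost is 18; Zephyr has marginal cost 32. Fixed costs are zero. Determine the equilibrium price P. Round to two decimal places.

Cinder's profit: π_C = (101 - Q)q_C - (12q_C). Setting ∂π_C/∂q_C = 0: 89 - 2q_C - (q_L + q_Z) = 0.
Larkspur's first-order condition: 83 - 2q_L - (q_C + q_Z) = 0.
Zephyr's profit: π_Z = (101 - Q)q_Z - (32q_Z). Setting ∂π_Z/∂q_Z = 0: 69 - 2q_Z - (q_C + q_L) = 0.
Adding the 3 conditions: 241 − 2Q − 2Q = 0, i.e. Q = 241/4.
Back-substituting: q_C = (89 − 241/4) = 115/4, q_L = (83 − 241/4) = 91/4, q_Z = (69 − 241/4) = 35/4.
Total output Q = 241/4, so price P = 101 - 241/4 = 163/4.

40.75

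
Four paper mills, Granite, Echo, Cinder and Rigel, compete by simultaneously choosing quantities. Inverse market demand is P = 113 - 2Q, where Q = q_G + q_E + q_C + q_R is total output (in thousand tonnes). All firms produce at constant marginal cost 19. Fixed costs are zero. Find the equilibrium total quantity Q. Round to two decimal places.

37.60

Each firm earns π_i = (113 - 2Q)q_i - 19q_i.
First-order condition (treating rivals' output as given): 94 - 4q_i - 2·Σ_{j≠i} q_j = 0.
With identical firms every q_j equals q_i, so Σ_{j≠i} q_j = 3q_i and 94 = 10q_i, giving q_i = 47/5.
Total output Q = 47/5 + 47/5 + 47/5 + 47/5 = 188/5.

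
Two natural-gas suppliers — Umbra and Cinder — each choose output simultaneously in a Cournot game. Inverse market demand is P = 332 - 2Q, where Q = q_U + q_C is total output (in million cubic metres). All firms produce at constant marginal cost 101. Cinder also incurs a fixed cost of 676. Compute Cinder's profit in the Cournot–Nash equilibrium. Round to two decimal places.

2288.50

Each firm earns π_i = (332 - 2Q)q_i - 101q_i.
Setting ∂π_i/∂q_i = 0 with rivals' quantities fixed: 231 - 4q_i - 2q_j = 0.
With identical firms every q_j equals q_i, so q_j = q_i and 231 = 6q_i, giving q_i = 77/2.
Price P = 332 - 2·77 = 178.
Cinder's profit: (178 - 101)·(77/2) - 676 = 2288.5000.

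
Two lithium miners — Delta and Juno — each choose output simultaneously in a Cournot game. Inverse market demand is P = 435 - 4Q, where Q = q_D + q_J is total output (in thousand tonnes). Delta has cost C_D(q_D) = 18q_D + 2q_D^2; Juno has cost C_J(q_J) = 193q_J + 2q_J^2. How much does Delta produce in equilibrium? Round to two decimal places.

Delta's profit: π_D = (435 - 4Q)q_D - (18q_D + 2q_D²). Setting ∂π_D/∂q_D = 0: 417 - 12q_D - 4(q_J) = 0.
Juno's first-order condition: 242 - 12q_J - 4(q_D) = 0.
Best responses: q_D = (417 - 4q_J)/12, q_J = (242 - 4q_D)/12.
Solving the pair: q_D = 1009/32, q_J = 309/32.

31.53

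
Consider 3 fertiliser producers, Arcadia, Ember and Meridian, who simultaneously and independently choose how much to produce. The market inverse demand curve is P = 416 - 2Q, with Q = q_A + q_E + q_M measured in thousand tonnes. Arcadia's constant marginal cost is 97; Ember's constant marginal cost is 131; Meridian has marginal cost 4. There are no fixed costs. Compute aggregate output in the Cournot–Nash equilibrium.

127

Arcadia's profit: π_A = (416 - 2Q)q_A - (97q_A). Setting ∂π_A/∂q_A = 0: 319 - 4q_A - 2(q_E + q_M) = 0.
Ember's first-order condition: 285 - 4q_E - 2(q_A + q_M) = 0.
Meridian's profit: π_M = (416 - 2Q)q_M - (4q_M). Setting ∂π_M/∂q_M = 0: 412 - 4q_M - 2(q_A + q_E) = 0.
Summing all 3 equations gives 1016 − 8Q = 0, hence Q = 127.
Back-substituting: q_A = (319 − 254)/2 = 65/2, q_E = (285 − 254)/2 = 31/2, q_M = (412 − 254)/2 = 79.
Total output Q = 65/2 + 31/2 + 79 = 127.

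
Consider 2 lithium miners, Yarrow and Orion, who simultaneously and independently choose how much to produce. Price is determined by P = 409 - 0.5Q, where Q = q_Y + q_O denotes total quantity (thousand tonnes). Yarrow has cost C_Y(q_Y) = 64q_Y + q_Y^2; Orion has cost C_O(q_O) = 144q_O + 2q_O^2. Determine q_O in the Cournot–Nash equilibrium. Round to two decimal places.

42.20

Yarrow's profit: π_Y = (409 - 0.5Q)q_Y - (64q_Y + q_Y²). Setting ∂π_Y/∂q_Y = 0: 345 - 3q_Y - (1/2)(q_O) = 0.
Orion's profit: π_O = (409 - 0.5Q)q_O - (144q_O + 2q_O²). Setting ∂π_O/∂q_O = 0: 265 - 5q_O - (1/2)(q_Y) = 0.
Best responses: q_Y = (345 - (1/2)q_O)/3, q_O = (265 - (1/2)q_Y)/5.
Solving the pair: q_Y = 107.9661, q_O = 42.2034.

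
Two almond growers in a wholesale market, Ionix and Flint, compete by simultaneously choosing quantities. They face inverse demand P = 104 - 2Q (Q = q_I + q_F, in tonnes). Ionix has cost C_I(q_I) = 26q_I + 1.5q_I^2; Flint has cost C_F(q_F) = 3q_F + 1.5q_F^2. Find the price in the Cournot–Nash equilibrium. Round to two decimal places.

Ionix's profit: π_I = (104 - 2Q)q_I - (26q_I + (3/2)q_I²). Setting ∂π_I/∂q_I = 0: 78 - 7q_I - 2(q_F) = 0.
Flint's first-order condition: 101 - 7q_F - 2(q_I) = 0.
Best responses: q_I = (78 - 2q_F)/7, q_F = (101 - 2q_I)/7.
Solving the pair: q_I = 344/45, q_F = 551/45.
Total output Q = 179/9, so price P = 104 - 2·(179/9) = 578/9.

64.22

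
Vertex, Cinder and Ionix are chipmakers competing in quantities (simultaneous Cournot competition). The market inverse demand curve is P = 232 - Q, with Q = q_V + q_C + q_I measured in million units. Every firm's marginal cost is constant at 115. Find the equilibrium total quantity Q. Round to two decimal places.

Each firm earns π_i = (232 - Q)q_i - 115q_i.
Setting ∂π_i/∂q_i = 0 with rivals' quantities fixed: 117 - 2q_i - Σ_{j≠i} q_j = 0.
With identical firms every q_j equals q_i, so Σ_{j≠i} q_j = 2q_i and 117 = 4q_i, giving q_i = 117/4.
Total output Q = 117/4 + 117/4 + 117/4 = 351/4.

87.75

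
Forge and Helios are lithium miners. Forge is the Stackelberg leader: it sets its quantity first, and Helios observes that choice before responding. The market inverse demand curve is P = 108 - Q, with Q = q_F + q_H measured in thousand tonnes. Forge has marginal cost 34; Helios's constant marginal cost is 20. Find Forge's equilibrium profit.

Solve by backward induction. Given q_F, the follower Helios maximises π_H = (108 - q_F - q_H)q_H - 20q_H.
Follower FOC: 88 - q_F - 2q_H = 0, so q_H(q_F) = (88 - q_F)/2.
The leader anticipates this reaction. Substituting into P = 108 - Q gives P = 64 - (1/2)q_F, so π_F = (64 - (1/2)q_F)q_F - 34q_F.
The leader's first-order condition 30 - q_F = 0 yields q_F = 30.
Then q_H = (88 - 30)/2 = 29.
Price P = 108 - 59 = 49.
Forge's profit: (49 - 34)·30 = 450.

450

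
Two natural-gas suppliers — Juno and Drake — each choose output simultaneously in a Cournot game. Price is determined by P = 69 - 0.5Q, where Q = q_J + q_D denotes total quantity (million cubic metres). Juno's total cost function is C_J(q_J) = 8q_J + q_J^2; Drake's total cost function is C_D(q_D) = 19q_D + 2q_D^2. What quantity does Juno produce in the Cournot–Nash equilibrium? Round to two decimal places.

Juno's profit: π_J = (69 - 0.5Q)q_J - (8q_J + q_J²). Setting ∂π_J/∂q_J = 0: 61 - 3q_J - (1/2)(q_D) = 0.
Drake's first-order condition: 50 - 5q_D - (1/2)(q_J) = 0.
Best responses: q_J = (61 - (1/2)q_D)/3, q_D = (50 - (1/2)q_J)/5.
Substituting one into the other gives q_J = 1120/59 and q_D = 478/59.

18.98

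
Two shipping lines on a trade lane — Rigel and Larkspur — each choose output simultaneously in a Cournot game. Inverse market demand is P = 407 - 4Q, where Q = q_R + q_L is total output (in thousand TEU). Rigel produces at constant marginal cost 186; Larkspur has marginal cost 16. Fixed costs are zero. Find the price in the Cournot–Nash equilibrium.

203

Rigel's profit: π_R = (407 - 4Q)q_R - (186q_R). Setting ∂π_R/∂q_R = 0: 221 - 8q_R - 4(q_L) = 0.
Larkspur's profit: π_L = (407 - 4Q)q_L - (16q_L). Setting ∂π_L/∂q_L = 0: 391 - 8q_L - 4(q_R) = 0.
Best responses: q_R = (221 - 4q_L)/8, q_L = (391 - 4q_R)/8.
Solving the pair: q_R = 17/4, q_L = 187/4.
Total output Q = 51, so price P = 407 - 4·51 = 203.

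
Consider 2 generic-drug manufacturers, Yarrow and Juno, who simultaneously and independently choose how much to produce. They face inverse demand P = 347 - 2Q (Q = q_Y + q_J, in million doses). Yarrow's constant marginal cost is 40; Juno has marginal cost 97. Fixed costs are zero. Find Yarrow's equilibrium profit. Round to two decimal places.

Yarrow's profit: π_Y = (347 - 2Q)q_Y - (40q_Y). Setting ∂π_Y/∂q_Y = 0: 307 - 4q_Y - 2(q_J) = 0.
Juno's first-order condition: 250 - 4q_J - 2(q_Y) = 0.
Rearranging gives the reaction functions q_Y = (307 - 2q_J)/4 and q_J = (250 - 2q_Y)/4.
Substituting one into the other gives q_Y = 182/3 and q_J = 193/6.
Price P = 347 - 2·(557/6) = 484/3.
Yarrow's profit: (484/3 - 40)·(182/3) = 7360.8889.

7360.89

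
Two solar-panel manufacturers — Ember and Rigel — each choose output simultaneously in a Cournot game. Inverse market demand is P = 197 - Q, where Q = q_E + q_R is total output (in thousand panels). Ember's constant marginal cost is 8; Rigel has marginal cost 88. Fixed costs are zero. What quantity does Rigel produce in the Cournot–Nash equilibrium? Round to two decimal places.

9.67

Ember's profit: π_E = (197 - Q)q_E - (8q_E). Setting ∂π_E/∂q_E = 0: 189 - 2q_E - (q_R) = 0.
Rigel's first-order condition: 109 - 2q_R - (q_E) = 0.
Best responses: q_E = (189 - q_R)/2, q_R = (109 - q_E)/2.
Substituting one into the other gives q_E = 269/3 and q_R = 29/3.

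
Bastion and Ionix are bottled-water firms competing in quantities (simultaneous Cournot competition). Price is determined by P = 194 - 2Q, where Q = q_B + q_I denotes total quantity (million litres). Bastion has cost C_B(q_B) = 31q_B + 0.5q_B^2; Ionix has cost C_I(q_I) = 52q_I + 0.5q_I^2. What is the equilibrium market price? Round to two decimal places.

106.86

Bastion's profit: π_B = (194 - 2Q)q_B - (31q_B + (1/2)q_B²). Setting ∂π_B/∂q_B = 0: 163 - 5q_B - 2(q_I) = 0.
Ionix's profit: π_I = (194 - 2Q)q_I - (52q_I + (1/2)q_I²). Setting ∂π_I/∂q_I = 0: 142 - 5q_I - 2(q_B) = 0.
Best responses: q_B = (163 - 2q_I)/5, q_I = (142 - 2q_B)/5.
Substituting one into the other gives q_B = 177/7 and q_I = 128/7.
Total output Q = 305/7, so price P = 194 - 2·(305/7) = 748/7.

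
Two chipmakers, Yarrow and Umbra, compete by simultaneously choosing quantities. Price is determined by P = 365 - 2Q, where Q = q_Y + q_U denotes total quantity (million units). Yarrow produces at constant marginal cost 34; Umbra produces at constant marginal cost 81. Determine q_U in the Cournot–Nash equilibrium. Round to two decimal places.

39.50

Yarrow's profit: π_Y = (365 - 2Q)q_Y - (34q_Y). Setting ∂π_Y/∂q_Y = 0: 331 - 4q_Y - 2(q_U) = 0.
Umbra's profit: π_U = (365 - 2Q)q_U - (81q_U). Setting ∂π_U/∂q_U = 0: 284 - 4q_U - 2(q_Y) = 0.
Best responses: q_Y = (331 - 2q_U)/4, q_U = (284 - 2q_Y)/4.
Solving the pair: q_Y = 63, q_U = 79/2.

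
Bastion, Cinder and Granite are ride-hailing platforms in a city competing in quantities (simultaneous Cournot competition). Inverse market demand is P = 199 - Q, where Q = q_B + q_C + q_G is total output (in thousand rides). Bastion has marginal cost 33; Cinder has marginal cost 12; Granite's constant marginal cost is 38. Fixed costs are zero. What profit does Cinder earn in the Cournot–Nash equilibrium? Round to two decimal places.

Bastion's profit: π_B = (199 - Q)q_B - (33q_B). Setting ∂π_B/∂q_B = 0: 166 - 2q_B - (q_C + q_G) = 0.
Cinder's first-order condition: 187 - 2q_C - (q_B + q_G) = 0.
Granite's profit: π_G = (199 - Q)q_G - (38q_G). Setting ∂π_G/∂q_G = 0: 161 - 2q_G - (q_B + q_C) = 0.
Summing all 3 equations gives 514 − 4Q = 0, hence Q = 257/2.
Back-substituting: q_B = (166 − 257/2) = 75/2, q_C = (187 − 257/2) = 117/2, q_G = (161 − 257/2) = 65/2.
Price P = 199 - 257/2 = 141/2.
Cinder's profit: (141/2 - 12)·(117/2) = 3422.2500.

3422.25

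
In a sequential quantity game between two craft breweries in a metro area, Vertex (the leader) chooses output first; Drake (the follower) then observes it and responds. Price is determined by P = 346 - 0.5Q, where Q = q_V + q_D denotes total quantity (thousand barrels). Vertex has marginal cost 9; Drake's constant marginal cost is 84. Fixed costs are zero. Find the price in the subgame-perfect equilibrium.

112

Solve by backward induction. Given q_V, the follower Drake maximises π_D = (346 - (1/2)q_V - (1/2)q_D)q_D - 84q_D.
Follower FOC: 262 - (1/2)q_V - q_D = 0, so q_D(q_V) = (262 - (1/2)q_V).
The leader anticipates this reaction. Substituting into P = 346 - 0.5Q gives P = 215 - (1/4)q_V, so π_V = (215 - (1/4)q_V)q_V - 9q_V.
The leader's first-order condition 206 - (1/2)q_V = 0 yields q_V = 412.
Then q_D = (262 - (1/2)·412) = 56.
Total output Q = 468, so price P = 346 - (1/2)·468 = 112.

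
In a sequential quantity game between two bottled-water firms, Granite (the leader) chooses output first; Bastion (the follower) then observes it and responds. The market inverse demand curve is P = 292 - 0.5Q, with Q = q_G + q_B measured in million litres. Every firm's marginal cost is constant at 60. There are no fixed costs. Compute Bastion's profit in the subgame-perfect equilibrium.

6728

Solve by backward induction. Given q_G, the follower Bastion maximises π_B = (292 - (1/2)q_G - (1/2)q_B)q_B - 60q_B.
Follower FOC: 232 - (1/2)q_G - q_B = 0, so q_B(q_G) = (232 - (1/2)q_G).
Granite substitutes q_B(q_G) into its own profit: π_G = q_G(292 - (1/2)q_G - (232 - (1/2)q_G)/2) - 60q_G = (176 - (1/4)q_G)q_G - 60q_G.
Maximising: ∂π_G/∂q_G = 116 - (1/2)q_G = 0, giving q_G = 232.
Then q_B = (232 - (1/2)·232) = 116.
Price P = 292 - (1/2)·348 = 118.
Bastion's profit: (118 - 60)·116 = 6728.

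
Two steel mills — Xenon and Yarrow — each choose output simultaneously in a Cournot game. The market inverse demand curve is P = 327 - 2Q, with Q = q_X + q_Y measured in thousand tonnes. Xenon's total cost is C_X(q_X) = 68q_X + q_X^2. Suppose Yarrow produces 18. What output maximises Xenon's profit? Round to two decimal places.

37.17

With the rival's output fixed at 18, Xenon's profit is π_X = (327 - 2·18 - 2q_X)q_X - (68q_X + q_X²) = (291 - 2q_X)q_X - (68q_X + q_X²).
∂π_X/∂q_X = 223 - 6q_X = 0, so q_X = 223/6.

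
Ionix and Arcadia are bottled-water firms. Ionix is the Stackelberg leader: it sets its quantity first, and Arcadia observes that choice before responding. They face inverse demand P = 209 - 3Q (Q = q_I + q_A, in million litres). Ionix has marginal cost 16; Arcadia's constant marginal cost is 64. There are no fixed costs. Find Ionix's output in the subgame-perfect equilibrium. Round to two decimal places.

40.17

Solve by backward induction. Given q_I, the follower Arcadia maximises π_A = (209 - 3q_I - 3q_A)q_A - 64q_A.
Setting the follower's marginal profit to zero, 145 - 3q_I - 6q_A = 0, i.e. q_A = (145 - 3q_I)/6.
Ionix substitutes q_A(q_I) into its own profit: π_I = q_I(209 - 3q_I - (145 - 3q_I)/2) - 16q_I = (273/2 - (3/2)q_I)q_I - 16q_I.
Maximising: ∂π_I/∂q_I = 241/2 - 3q_I = 0, giving q_I = 241/6.
Then q_A = (145 - 3·(241/6))/6 = 49/12.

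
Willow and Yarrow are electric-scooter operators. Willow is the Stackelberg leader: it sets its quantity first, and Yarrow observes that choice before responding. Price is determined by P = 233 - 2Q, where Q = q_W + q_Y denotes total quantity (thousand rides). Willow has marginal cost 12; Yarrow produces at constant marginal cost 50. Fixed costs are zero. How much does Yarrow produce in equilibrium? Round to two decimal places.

13.38

The follower Yarrow best-responds to any q_W: π_Y = (233 - 2Q)q_Y - 50q_Y.
Follower FOC: 183 - 2q_W - 4q_Y = 0, so q_Y(q_W) = (183 - 2q_W)/4.
The leader anticipates this reaction. Substituting into P = 233 - 2Q gives P = 283/2 - q_W, so π_W = (283/2 - q_W)q_W - 12q_W.
The leader's first-order condition 259/2 - 2q_W = 0 yields q_W = 259/4.
Then q_Y = (183 - 2·(259/4))/4 = 107/8.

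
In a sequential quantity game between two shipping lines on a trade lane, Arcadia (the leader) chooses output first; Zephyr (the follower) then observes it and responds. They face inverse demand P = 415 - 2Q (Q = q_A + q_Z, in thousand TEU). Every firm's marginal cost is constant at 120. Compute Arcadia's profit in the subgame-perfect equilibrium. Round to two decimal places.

5439.06

Solve by backward induction. Given q_A, the follower Zephyr maximises π_Z = (415 - 2q_A - 2q_Z)q_Z - 120q_Z.
Follower FOC: 295 - 2q_A - 4q_Z = 0, so q_Z(q_A) = (295 - 2q_A)/4.
Arcadia substitutes q_Z(q_A) into its own profit: π_A = q_A(415 - 2q_A - (295 - 2q_A)/2) - 120q_A = (535/2 - q_A)q_A - 120q_A.
Maximising: ∂π_A/∂q_A = 295/2 - 2q_A = 0, giving q_A = 295/4.
Then q_Z = (295 - 2·(295/4))/4 = 295/8.
Price P = 415 - 2·(885/8) = 775/4.
Arcadia's profit: (775/4 - 120)·(295/4) = 5439.0625.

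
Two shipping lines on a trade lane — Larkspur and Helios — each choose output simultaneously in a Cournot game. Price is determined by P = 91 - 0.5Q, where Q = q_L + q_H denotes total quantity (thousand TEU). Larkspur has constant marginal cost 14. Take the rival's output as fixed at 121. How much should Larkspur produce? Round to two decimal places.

16.50

With the rival's output fixed at 121, Larkspur's profit is π_L = (91 - (1/2)·121 - (1/2)q_L)q_L - (14q_L) = (61/2 - (1/2)q_L)q_L - (14q_L).
∂π_L/∂q_L = 33/2 - q_L = 0, so q_L = 33/2.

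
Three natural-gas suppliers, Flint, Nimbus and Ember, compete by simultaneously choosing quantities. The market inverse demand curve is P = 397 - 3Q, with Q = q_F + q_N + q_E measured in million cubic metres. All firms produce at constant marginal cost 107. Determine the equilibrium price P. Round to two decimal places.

A representative firm's profit is π_i = q_i(397 - 3Q) - 107q_i.
Setting ∂π_i/∂q_i = 0 with rivals' quantities fixed: 290 - 6q_i - 3·Σ_{j≠i} q_j = 0.
With identical firms every q_j equals q_i, so Σ_{j≠i} q_j = 2q_i and 290 = 12q_i, giving q_i = 145/6.
Total output Q = 145/2, so price P = 397 - 3·(145/2) = 359/2.

179.50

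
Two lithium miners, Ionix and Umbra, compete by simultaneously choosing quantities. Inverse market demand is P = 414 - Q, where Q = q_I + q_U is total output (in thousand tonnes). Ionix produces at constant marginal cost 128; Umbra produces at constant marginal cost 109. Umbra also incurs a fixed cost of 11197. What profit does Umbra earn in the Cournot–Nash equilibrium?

467

Ionix's profit: π_I = (414 - Q)q_I - (128q_I). Setting ∂π_I/∂q_I = 0: 286 - 2q_I - (q_U) = 0.
Umbra's profit: π_U = (414 - Q)q_U - (109q_U). Setting ∂π_U/∂q_U = 0: 305 - 2q_U - (q_I) = 0.
Best responses: q_I = (286 - q_U)/2, q_U = (305 - q_I)/2.
Solving the pair: q_I = 89, q_U = 108.
Price P = 414 - 197 = 217.
Umbra's profit: (217 - 109)·108 - 11197 = 467.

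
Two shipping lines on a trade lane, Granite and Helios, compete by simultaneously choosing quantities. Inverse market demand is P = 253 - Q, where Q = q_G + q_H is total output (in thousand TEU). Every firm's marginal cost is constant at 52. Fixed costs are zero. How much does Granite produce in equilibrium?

Each firm earns π_i = (253 - Q)q_i - 52q_i.
First-order condition (treating rivals' output as given): 201 - 2q_i - q_j = 0.
By symmetry each firm produces the same amount; substituting q_j = q_i yields q_i = 201/3 = 67.

67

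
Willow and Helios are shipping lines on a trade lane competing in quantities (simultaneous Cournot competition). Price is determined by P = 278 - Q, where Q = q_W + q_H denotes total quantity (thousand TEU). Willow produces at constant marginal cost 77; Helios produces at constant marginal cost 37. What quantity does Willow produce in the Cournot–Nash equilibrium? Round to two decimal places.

53.67

Willow's profit: π_W = (278 - Q)q_W - (77q_W). Setting ∂π_W/∂q_W = 0: 201 - 2q_W - (q_H) = 0.
Helios's first-order condition: 241 - 2q_H - (q_W) = 0.
So q_W = (201 - q_H)/2 and q_H = (241 - q_W)/2.
Substituting one into the other gives q_W = 161/3 and q_H = 281/3.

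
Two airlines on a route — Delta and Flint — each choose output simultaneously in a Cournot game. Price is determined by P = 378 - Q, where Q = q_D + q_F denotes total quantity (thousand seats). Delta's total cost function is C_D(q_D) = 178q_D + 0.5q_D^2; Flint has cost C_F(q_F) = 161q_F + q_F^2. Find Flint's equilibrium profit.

3362

Delta's profit: π_D = (378 - Q)q_D - (178q_D + (1/2)q_D²). Setting ∂π_D/∂q_D = 0: 200 - 3q_D - (q_F) = 0.
Flint's profit: π_F = (378 - Q)q_F - (161q_F + q_F²). Setting ∂π_F/∂q_F = 0: 217 - 4q_F - (q_D) = 0.
Rearranging gives the reaction functions q_D = (200 - q_F)/3 and q_F = (217 - q_D)/4.
Substituting one into the other gives q_D = 53 and q_F = 41.
Price P = 378 - 94 = 284.
Flint's profit: 284·41 - 161·41 - 41² = 3362.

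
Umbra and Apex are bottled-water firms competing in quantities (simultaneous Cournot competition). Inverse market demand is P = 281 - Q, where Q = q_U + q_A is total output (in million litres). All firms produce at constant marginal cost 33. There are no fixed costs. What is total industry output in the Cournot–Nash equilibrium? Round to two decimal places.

165.33

Each firm earns π_i = (281 - Q)q_i - 33q_i.
Setting ∂π_i/∂q_i = 0 with rivals' quantities fixed: 248 - 2q_i - q_j = 0.
By symmetry each firm produces the same amount; substituting q_j = q_i yields q_i = 248/3.
Total output Q = 248/3 + 248/3 = 496/3.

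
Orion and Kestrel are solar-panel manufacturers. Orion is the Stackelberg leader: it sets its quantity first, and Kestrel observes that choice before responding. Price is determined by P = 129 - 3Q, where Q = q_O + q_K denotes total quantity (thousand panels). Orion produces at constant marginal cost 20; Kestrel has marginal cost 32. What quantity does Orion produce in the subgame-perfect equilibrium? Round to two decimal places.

Solve by backward induction. Given q_O, the follower Kestrel maximises π_K = (129 - 3q_O - 3q_K)q_K - 32q_K.
∂π_K/∂q_K = 97 - 3q_O - 6q_K = 0 gives the reaction function q_K = (97 - 3q_O)/6.
The leader anticipates this reaction. Substituting into P = 129 - 3Q gives P = 161/2 - (3/2)q_O, so π_O = (161/2 - (3/2)q_O)q_O - 20q_O.
Maximising: ∂π_O/∂q_O = 121/2 - 3q_O = 0, giving q_O = 121/6.
Then q_K = (97 - 3·(121/6))/6 = 73/12.

20.17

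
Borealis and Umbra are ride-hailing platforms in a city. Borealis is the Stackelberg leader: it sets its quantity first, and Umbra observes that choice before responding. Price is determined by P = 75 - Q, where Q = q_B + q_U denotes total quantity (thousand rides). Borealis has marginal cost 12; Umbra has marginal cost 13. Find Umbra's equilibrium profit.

Solve by backward induction. Given q_B, the follower Umbra maximises π_U = (75 - q_B - q_U)q_U - 13q_U.
∂π_U/∂q_U = 62 - q_B - 2q_U = 0 gives the reaction function q_U = (62 - q_B)/2.
Borealis substitutes q_U(q_B) into its own profit: π_B = q_B(75 - q_B - (62 - q_B)/2) - 12q_B = (44 - (1/2)q_B)q_B - 12q_B.
Maximising: ∂π_B/∂q_B = 32 - q_B = 0, giving q_B = 32.
Then q_U = (62 - 32)/2 = 15.
Price P = 75 - 47 = 28.
Umbra's profit: (28 - 13)·15 = 225.

225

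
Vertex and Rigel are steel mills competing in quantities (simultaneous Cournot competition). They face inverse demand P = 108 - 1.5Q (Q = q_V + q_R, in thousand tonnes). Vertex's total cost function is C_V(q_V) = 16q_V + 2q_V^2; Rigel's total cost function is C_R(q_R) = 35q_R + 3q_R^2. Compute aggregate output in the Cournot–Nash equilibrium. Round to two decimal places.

17.97

Vertex's profit: π_V = (108 - 1.5Q)q_V - (16q_V + 2q_V²). Setting ∂π_V/∂q_V = 0: 92 - 7q_V - (3/2)(q_R) = 0.
Rigel's profit: π_R = (108 - 1.5Q)q_R - (35q_R + 3q_R²). Setting ∂π_R/∂q_R = 0: 73 - 9q_R - (3/2)(q_V) = 0.
Best responses: q_V = (92 - (3/2)q_R)/7, q_R = (73 - (3/2)q_V)/9.
Solving the pair: q_V = 958/81, q_R = 6.1399.
Total output Q = 958/81 + 6.1399 = 17.9671.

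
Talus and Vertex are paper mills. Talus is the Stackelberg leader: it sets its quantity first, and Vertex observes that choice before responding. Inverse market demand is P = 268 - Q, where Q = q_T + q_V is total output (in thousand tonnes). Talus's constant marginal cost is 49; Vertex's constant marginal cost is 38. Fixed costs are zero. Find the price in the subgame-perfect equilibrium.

101

Solve by backward induction. Given q_T, the follower Vertex maximises π_V = (268 - q_T - q_V)q_V - 38q_V.
Setting the follower's marginal profit to zero, 230 - q_T - 2q_V = 0, i.e. q_V = (230 - q_T)/2.
Talus substitutes q_V(q_T) into its own profit: π_T = q_T(268 - q_T - (230 - q_T)/2) - 49q_T = (153 - (1/2)q_T)q_T - 49q_T.
The leader's first-order condition 104 - q_T = 0 yields q_T = 104.
Then q_V = (230 - 104)/2 = 63.
Total output Q = 167, so price P = 268 - 167 = 101.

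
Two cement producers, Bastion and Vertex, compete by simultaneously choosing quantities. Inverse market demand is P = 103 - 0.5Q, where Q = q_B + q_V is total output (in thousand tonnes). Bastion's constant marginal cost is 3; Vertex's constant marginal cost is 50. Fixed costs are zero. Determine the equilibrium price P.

Bastion's profit: π_B = (103 - 0.5Q)q_B - (3q_B). Setting ∂π_B/∂q_B = 0: 100 - q_B - (1/2)(q_V) = 0.
Vertex's profit: π_V = (103 - 0.5Q)q_V - (50q_V). Setting ∂π_V/∂q_V = 0: 53 - q_V - (1/2)(q_B) = 0.
Rearranging gives the reaction functions q_B = (100 - (1/2)q_V) and q_V = (53 - (1/2)q_B).
Solving the pair: q_B = 98, q_V = 4.
Total output Q = 102, so price P = 103 - (1/2)·102 = 52.

52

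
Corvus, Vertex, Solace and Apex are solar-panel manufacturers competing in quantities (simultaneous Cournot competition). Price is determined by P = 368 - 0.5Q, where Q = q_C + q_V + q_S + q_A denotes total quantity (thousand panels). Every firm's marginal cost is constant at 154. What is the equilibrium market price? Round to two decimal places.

196.80

Each firm earns π_i = (368 - 0.5Q)q_i - 154q_i.
Setting ∂π_i/∂q_i = 0 with rivals' quantities fixed: 214 - q_i - (1/2)·Σ_{j≠i} q_j = 0.
With identical firms every q_j equals q_i, so Σ_{j≠i} q_j = 3q_i and 214 = (5/2)q_i, giving q_i = 428/5.
Total output Q = 1712/5, so price P = 368 - (1/2)·(1712/5) = 984/5.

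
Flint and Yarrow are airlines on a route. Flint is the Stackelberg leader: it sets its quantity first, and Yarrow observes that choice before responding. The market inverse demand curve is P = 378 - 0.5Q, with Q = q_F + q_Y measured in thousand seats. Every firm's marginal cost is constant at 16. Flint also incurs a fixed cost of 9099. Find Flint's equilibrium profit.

23662

The follower Yarrow best-responds to any q_F: π_Y = (378 - 0.5Q)q_Y - 16q_Y.
Follower FOC: 362 - (1/2)q_F - q_Y = 0, so q_Y(q_F) = (362 - (1/2)q_F).
Flint substitutes q_Y(q_F) into its own profit: π_F = q_F(378 - (1/2)q_F - (362 - (1/2)q_F)/2) - 16q_F = (197 - (1/4)q_F)q_F - 16q_F.
Leader FOC: 181 - (1/2)q_F = 0, so q_F = 362.
Then q_Y = (362 - (1/2)·362) = 181.
Price P = 378 - (1/2)·543 = 213/2.
Flint's profit: (213/2 - 16)·362 - 9099 = 23662.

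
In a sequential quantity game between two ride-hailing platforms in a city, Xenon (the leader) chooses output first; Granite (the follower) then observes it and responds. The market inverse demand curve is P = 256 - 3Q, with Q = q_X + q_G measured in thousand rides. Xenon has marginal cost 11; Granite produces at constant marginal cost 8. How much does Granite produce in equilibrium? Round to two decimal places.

21.17

Solve by backward induction. Given q_X, the follower Granite maximises π_G = (256 - 3q_X - 3q_G)q_G - 8q_G.
Setting the follower's marginal profit to zero, 248 - 3q_X - 6q_G = 0, i.e. q_G = (248 - 3q_X)/6.
Xenon substitutes q_G(q_X) into its own profit: π_X = q_X(256 - 3q_X - (248 - 3q_X)/2) - 11q_X = (132 - (3/2)q_X)q_X - 11q_X.
Leader FOC: 121 - 3q_X = 0, so q_X = 121/3.
Then q_G = (248 - 3·(121/3))/6 = 127/6.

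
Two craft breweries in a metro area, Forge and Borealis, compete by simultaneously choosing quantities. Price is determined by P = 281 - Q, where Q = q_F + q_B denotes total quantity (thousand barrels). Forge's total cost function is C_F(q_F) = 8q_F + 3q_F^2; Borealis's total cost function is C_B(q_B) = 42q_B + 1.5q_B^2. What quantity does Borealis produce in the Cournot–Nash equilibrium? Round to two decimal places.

42.03

Forge's profit: π_F = (281 - Q)q_F - (8q_F + 3q_F²). Setting ∂π_F/∂q_F = 0: 273 - 8q_F - (q_B) = 0.
Borealis's first-order condition: 239 - 5q_B - (q_F) = 0.
So q_F = (273 - q_B)/8 and q_B = (239 - q_F)/5.
Solving the pair: q_F = 1126/39, q_B = 1639/39.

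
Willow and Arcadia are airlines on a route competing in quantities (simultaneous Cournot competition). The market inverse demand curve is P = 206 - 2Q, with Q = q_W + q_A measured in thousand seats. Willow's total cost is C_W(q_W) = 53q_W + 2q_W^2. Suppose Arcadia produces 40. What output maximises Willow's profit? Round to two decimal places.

With the rival's output fixed at 40, Willow's profit is π_W = (206 - 2·40 - 2q_W)q_W - (53q_W + 2q_W²) = (126 - 2q_W)q_W - (53q_W + 2q_W²).
∂π_W/∂q_W = 73 - 8q_W = 0, so q_W = 73/8.

9.13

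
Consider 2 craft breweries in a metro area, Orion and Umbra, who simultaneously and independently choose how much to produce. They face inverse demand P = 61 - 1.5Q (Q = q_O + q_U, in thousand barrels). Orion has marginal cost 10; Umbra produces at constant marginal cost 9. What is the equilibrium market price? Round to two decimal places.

Orion's profit: π_O = (61 - 1.5Q)q_O - (10q_O). Setting ∂π_O/∂q_O = 0: 51 - 3q_O - (3/2)(q_U) = 0.
Umbra's first-order condition: 52 - 3q_U - (3/2)(q_O) = 0.
Rearranging gives the reaction functions q_O = (51 - (3/2)q_U)/3 and q_U = (52 - (3/2)q_O)/3.
Solving the pair: q_O = 100/9, q_U = 106/9.
Total output Q = 206/9, so price P = 61 - (3/2)·(206/9) = 80/3.

26.67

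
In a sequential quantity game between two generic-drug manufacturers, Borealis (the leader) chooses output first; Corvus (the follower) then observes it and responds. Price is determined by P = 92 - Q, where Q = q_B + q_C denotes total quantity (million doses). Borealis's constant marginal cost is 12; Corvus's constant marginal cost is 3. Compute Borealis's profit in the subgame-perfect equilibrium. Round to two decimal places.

630.13

Solve by backward induction. Given q_B, the follower Corvus maximises π_C = (92 - q_B - q_C)q_C - 3q_C.
∂π_C/∂q_C = 89 - q_B - 2q_C = 0 gives the reaction function q_C = (89 - q_B)/2.
Borealis substitutes q_C(q_B) into its own profit: π_B = q_B(92 - q_B - (89 - q_B)/2) - 12q_B = (95/2 - (1/2)q_B)q_B - 12q_B.
Leader FOC: 71/2 - q_B = 0, so q_B = 71/2.
Then q_C = (89 - 71/2)/2 = 107/4.
Price P = 92 - 249/4 = 119/4.
Borealis's profit: (119/4 - 12)·(71/2) = 630.1250.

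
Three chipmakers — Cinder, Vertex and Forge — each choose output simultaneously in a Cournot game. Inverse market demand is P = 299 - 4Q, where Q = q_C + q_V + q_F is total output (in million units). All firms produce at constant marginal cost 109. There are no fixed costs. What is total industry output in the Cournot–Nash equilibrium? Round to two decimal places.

A representative firm's profit is π_i = q_i(299 - 4Q) - 109q_i.
First-order condition (treating rivals' output as given): 190 - 8q_i - 4·Σ_{j≠i} q_j = 0.
With identical firms every q_j equals q_i, so Σ_{j≠i} q_j = 2q_i and 190 = 16q_i, giving q_i = 95/8.
Total output Q = 95/8 + 95/8 + 95/8 = 285/8.

35.63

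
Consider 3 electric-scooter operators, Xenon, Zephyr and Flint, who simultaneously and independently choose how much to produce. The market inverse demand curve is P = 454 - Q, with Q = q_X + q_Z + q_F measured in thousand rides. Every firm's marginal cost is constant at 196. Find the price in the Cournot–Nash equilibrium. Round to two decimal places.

Each firm earns π_i = (454 - Q)q_i - 196q_i.
First-order condition (treating rivals' output as given): 258 - 2q_i - Σ_{j≠i} q_j = 0.
By symmetry each firm produces the same amount; substituting Σ_{j≠i} q_j = 2q_i yields q_i = 258/4 = 129/2.
Total output Q = 387/2, so price P = 454 - 387/2 = 521/2.

260.50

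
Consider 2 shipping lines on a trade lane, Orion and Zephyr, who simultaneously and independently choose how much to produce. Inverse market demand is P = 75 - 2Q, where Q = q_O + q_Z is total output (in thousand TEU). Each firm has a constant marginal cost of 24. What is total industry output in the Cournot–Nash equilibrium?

17

A representative firm's profit is π_i = q_i(75 - 2Q) - 24q_i.
Setting ∂π_i/∂q_i = 0 with rivals' quantities fixed: 51 - 4q_i - 2q_j = 0.
With identical firms every q_j equals q_i, so q_j = q_i and 51 = 6q_i, giving q_i = 17/2.
Total output Q = 17/2 + 17/2 = 17.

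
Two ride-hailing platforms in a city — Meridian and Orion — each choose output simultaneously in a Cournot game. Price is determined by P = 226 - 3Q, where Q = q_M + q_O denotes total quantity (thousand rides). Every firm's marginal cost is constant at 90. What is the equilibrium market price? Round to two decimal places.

135.33

A representative firm's profit is π_i = q_i(226 - 3Q) - 90q_i.
First-order condition (treating rivals' output as given): 136 - 6q_i - 3q_j = 0.
By symmetry each firm produces the same amount; substituting q_j = q_i yields q_i = 136/9.
Total output Q = 272/9, so price P = 226 - 3·(272/9) = 406/3.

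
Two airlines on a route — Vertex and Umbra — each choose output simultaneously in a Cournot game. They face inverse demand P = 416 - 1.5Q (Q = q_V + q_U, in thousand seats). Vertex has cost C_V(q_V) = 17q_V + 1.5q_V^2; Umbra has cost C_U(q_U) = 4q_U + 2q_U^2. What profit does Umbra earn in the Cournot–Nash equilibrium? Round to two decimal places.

Vertex's profit: π_V = (416 - 1.5Q)q_V - (17q_V + (3/2)q_V²). Setting ∂π_V/∂q_V = 0: 399 - 6q_V - (3/2)(q_U) = 0.
Umbra's profit: π_U = (416 - 1.5Q)q_U - (4q_U + 2q_U²). Setting ∂π_U/∂q_U = 0: 412 - 7q_U - (3/2)(q_V) = 0.
Rearranging gives the reaction functions q_V = (399 - (3/2)q_U)/6 and q_U = (412 - (3/2)q_V)/7.
Solving the pair: q_V = 54.7170, q_U = 47.1321.
Price P = 416 - (3/2)·101.8491 = 263.2264.
Umbra's profit: 263.2264·47.1321 - 4·47.1321 - 2·47.1321² = 7775.0139.

7775.01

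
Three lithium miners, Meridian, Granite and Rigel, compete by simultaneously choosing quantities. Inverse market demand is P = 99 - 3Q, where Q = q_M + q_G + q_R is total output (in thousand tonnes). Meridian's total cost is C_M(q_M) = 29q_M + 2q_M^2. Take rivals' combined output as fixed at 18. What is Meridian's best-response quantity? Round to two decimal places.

With rivals' combined output fixed at 18, Meridian's profit is π_M = (99 - 3·18 - 3q_M)q_M - (29q_M + 2q_M²) = (45 - 3q_M)q_M - (29q_M + 2q_M²).
∂π_M/∂q_M = 16 - 10q_M = 0, so q_M = 8/5.

1.60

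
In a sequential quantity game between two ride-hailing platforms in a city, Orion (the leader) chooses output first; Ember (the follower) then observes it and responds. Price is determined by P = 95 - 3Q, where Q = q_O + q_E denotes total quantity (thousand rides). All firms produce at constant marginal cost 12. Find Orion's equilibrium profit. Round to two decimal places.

287.04

The follower Ember best-responds to any q_O: π_E = (95 - 3Q)q_E - 12q_E.
∂π_E/∂q_E = 83 - 3q_O - 6q_E = 0 gives the reaction function q_E = (83 - 3q_O)/6.
Orion substitutes q_E(q_O) into its own profit: π_O = q_O(95 - 3q_O - (83 - 3q_O)/2) - 12q_O = (107/2 - (3/2)q_O)q_O - 12q_O.
The leader's first-order condition 83/2 - 3q_O = 0 yields q_O = 83/6.
Then q_E = (83 - 3·(83/6))/6 = 83/12.
Price P = 95 - 3·(83/4) = 131/4.
Orion's profit: (131/4 - 12)·(83/6) = 287.0417.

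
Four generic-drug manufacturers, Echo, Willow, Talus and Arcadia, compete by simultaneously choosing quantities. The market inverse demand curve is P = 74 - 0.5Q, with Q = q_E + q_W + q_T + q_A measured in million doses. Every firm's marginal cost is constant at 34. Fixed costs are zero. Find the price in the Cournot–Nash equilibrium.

42

Each firm earns π_i = (74 - 0.5Q)q_i - 34q_i.
First-order condition (treating rivals' output as given): 40 - q_i - (1/2)·Σ_{j≠i} q_j = 0.
With identical firms every q_j equals q_i, so Σ_{j≠i} q_j = 3q_i and 40 = (5/2)q_i, giving q_i = 16.
Total output Q = 64, so price P = 74 - (1/2)·64 = 42.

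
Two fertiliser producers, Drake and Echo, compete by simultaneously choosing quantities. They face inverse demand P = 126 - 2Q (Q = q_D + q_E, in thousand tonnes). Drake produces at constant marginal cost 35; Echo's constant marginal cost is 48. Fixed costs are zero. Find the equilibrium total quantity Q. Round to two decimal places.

Drake's profit: π_D = (126 - 2Q)q_D - (35q_D). Setting ∂π_D/∂q_D = 0: 91 - 4q_D - 2(q_E) = 0.
Echo's profit: π_E = (126 - 2Q)q_E - (48q_E). Setting ∂π_E/∂q_E = 0: 78 - 4q_E - 2(q_D) = 0.
Best responses: q_D = (91 - 2q_E)/4, q_E = (78 - 2q_D)/4.
Substituting one into the other gives q_D = 52/3 and q_E = 65/6.
Total output Q = 52/3 + 65/6 = 169/6.

28.17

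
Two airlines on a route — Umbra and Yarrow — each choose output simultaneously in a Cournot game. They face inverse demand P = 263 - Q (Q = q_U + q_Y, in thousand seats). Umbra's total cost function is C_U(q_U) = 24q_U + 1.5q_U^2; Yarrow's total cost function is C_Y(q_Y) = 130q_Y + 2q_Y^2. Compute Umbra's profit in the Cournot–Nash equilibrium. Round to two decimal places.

5031.51

Umbra's profit: π_U = (263 - Q)q_U - (24q_U + (3/2)q_U²). Setting ∂π_U/∂q_U = 0: 239 - 5q_U - (q_Y) = 0.
Yarrow's first-order condition: 133 - 6q_Y - (q_U) = 0.
So q_U = (239 - q_Y)/5 and q_Y = (133 - q_U)/6.
Solving the pair: q_U = 1301/29, q_Y = 426/29.
Price P = 263 - 1727/29 = 203.4483.
Umbra's profit: 203.4483·(1301/29) - 24·(1301/29) - (3/2)(1301/29)² = 5031.5131.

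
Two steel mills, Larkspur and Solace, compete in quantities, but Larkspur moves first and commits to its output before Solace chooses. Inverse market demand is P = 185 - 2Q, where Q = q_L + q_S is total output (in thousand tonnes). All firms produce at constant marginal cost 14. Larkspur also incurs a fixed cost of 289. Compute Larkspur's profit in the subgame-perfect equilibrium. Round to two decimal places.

Solve by backward induction. Given q_L, the follower Solace maximises π_S = (185 - 2q_L - 2q_S)q_S - 14q_S.
Setting the follower's marginal profit to zero, 171 - 2q_L - 4q_S = 0, i.e. q_S = (171 - 2q_L)/4.
Larkspur substitutes q_S(q_L) into its own profit: π_L = q_L(185 - 2q_L - (171 - 2q_L)/2) - 14q_L = (199/2 - q_L)q_L - 14q_L.
The leader's first-order condition 171/2 - 2q_L = 0 yields q_L = 171/4.
Then q_S = (171 - 2·(171/4))/4 = 171/8.
Price P = 185 - 2·(513/8) = 227/4.
Larkspur's profit: (227/4 - 14)·(171/4) - 289 = 1538.5625.

1538.56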